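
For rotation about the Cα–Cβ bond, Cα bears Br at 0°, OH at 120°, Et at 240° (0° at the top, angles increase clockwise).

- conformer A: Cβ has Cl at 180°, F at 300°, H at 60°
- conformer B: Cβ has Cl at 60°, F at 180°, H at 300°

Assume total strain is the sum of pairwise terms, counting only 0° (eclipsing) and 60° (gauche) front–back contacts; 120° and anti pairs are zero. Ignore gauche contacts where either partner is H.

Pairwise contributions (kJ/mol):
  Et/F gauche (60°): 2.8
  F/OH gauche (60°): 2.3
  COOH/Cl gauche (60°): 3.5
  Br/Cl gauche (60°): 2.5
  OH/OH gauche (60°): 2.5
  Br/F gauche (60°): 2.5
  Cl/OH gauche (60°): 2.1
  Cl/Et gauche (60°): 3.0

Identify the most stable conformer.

A (staggered): Br–F gauche, OH–Cl gauche, Et–Cl gauche, Et–F gauche; 2.5 + 2.1 + 3.0 + 2.8 = 10.4 kJ/mol.
B (staggered): Br–Cl gauche, OH–Cl gauche, OH–F gauche, Et–F gauche; 2.5 + 2.1 + 2.3 + 2.8 = 9.7 kJ/mol.
B has the lowest total (9.7 kJ/mol).

B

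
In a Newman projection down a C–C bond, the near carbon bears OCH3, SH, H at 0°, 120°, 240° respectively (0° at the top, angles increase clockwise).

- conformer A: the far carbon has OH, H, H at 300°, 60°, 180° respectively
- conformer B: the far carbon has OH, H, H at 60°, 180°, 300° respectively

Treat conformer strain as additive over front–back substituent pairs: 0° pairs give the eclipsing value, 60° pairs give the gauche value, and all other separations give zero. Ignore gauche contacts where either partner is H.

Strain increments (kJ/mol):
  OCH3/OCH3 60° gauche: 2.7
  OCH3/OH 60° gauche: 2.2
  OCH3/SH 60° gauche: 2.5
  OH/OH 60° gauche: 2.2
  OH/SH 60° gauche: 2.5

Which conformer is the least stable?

B

A (staggered): OCH3(0°)/OH(300°) gauche 2.2 → 2.2 kJ/mol.
B (staggered): OCH3(0°)/OH(60°) gauche 2.2; SH(120°)/OH(60°) gauche 2.5 → 4.7 kJ/mol.
B has the highest total (4.7 kJ/mol).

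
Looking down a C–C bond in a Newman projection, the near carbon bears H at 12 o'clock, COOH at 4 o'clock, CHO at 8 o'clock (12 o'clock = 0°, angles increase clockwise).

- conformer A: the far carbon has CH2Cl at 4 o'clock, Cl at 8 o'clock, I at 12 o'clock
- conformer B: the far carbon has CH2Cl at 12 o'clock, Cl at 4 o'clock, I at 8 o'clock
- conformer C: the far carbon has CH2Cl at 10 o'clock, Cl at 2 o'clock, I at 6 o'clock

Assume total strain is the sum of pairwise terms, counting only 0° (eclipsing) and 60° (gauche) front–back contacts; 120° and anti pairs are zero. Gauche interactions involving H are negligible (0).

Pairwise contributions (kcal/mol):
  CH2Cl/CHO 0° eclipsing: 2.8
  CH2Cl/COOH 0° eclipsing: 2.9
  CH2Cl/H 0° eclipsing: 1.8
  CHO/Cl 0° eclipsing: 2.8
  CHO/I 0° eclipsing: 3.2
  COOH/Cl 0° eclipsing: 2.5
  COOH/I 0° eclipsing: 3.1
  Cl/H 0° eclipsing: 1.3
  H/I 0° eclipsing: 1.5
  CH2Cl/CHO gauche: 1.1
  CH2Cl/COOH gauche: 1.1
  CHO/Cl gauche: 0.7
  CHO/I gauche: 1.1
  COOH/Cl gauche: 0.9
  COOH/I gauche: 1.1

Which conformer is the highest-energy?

A is eclipsed. H at 0° is eclipsed with I at 0° (1.5); COOH at 120° is eclipsed with CH2Cl at 120° (2.9); CHO at 240° is eclipsed with Cl at 240° (2.8). Total 7.2 kcal/mol.
B is eclipsed. H at 0° is eclipsed with CH2Cl at 0° (1.8); COOH at 120° is eclipsed with Cl at 120° (2.5); CHO at 240° is eclipsed with I at 240° (3.2). Total 7.5 kcal/mol.
C is staggered. COOH at 120° is gauche with Cl at 60° (0.9); COOH at 120° is gauche with I at 180° (1.1); CHO at 240° is gauche with CH2Cl at 300° (1.1); CHO at 240° is gauche with I at 180° (1.1). Total 4.2 kcal/mol.
B has the highest total (7.5 kcal/mol).

B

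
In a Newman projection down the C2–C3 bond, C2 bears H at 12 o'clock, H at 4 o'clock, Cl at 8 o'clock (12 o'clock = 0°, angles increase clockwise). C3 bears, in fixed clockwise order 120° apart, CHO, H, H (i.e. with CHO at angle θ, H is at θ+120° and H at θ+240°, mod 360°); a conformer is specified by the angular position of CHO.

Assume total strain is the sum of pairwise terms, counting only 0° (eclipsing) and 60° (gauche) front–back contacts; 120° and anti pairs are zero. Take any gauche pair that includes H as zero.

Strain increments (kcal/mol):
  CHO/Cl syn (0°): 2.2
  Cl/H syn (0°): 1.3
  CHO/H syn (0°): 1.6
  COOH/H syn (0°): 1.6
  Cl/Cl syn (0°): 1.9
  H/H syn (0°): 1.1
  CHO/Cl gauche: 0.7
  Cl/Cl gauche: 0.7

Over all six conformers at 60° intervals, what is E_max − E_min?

4.4 kcal/mol

CHO at 0° (eclipsed): H–CHO eclipsed, H–H eclipsed, Cl–H eclipsed; 1.6 + 1.1 + 1.3 = 4.0 kcal/mol.
CHO at 60° (staggered): no non-H gauche contacts → 0.0 kcal/mol.
CHO at 120° (eclipsed): H–H eclipsed, H–CHO eclipsed, Cl–H eclipsed; 1.1 + 1.6 + 1.3 = 4.0 kcal/mol.
CHO at 180° (staggered): Cl–CHO gauche; 0.7 = 0.7 kcal/mol.
CHO at 240° (eclipsed): H–H eclipsed, H–H eclipsed, Cl–CHO eclipsed; 1.1 + 1.1 + 2.2 = 4.4 kcal/mol.
CHO at 300° (staggered): Cl–CHO gauche; 0.7 = 0.7 kcal/mol.
Max at 240° (4.4 kcal/mol), min at 60° (0.0 kcal/mol); barrier = 4.4 kcal/mol.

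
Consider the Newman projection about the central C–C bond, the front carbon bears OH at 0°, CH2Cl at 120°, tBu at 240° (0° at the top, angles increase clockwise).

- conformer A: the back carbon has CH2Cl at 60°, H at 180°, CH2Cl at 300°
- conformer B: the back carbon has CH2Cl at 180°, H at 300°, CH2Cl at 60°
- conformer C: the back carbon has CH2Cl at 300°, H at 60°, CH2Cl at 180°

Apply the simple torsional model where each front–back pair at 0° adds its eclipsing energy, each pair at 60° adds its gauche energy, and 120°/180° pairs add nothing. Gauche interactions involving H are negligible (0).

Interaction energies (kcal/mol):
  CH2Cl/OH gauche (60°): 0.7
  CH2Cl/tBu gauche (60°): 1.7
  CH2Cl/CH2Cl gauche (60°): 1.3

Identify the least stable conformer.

A (staggered): OH(0°)/CH2Cl(60°) gauche 0.7; OH(0°)/CH2Cl(300°) gauche 0.7; CH2Cl(120°)/CH2Cl(60°) gauche 1.3; tBu(240°)/CH2Cl(300°) gauche 1.7 → 4.4 kcal/mol.
B (staggered): OH(0°)/CH2Cl(60°) gauche 0.7; CH2Cl(120°)/CH2Cl(180°) gauche 1.3; CH2Cl(120°)/CH2Cl(60°) gauche 1.3; tBu(240°)/CH2Cl(180°) gauche 1.7 → 5.0 kcal/mol.
C (staggered): OH(0°)/CH2Cl(300°) gauche 0.7; CH2Cl(120°)/CH2Cl(180°) gauche 1.3; tBu(240°)/CH2Cl(300°) gauche 1.7; tBu(240°)/CH2Cl(180°) gauche 1.7 → 5.4 kcal/mol.
C has the highest total (5.4 kcal/mol).

C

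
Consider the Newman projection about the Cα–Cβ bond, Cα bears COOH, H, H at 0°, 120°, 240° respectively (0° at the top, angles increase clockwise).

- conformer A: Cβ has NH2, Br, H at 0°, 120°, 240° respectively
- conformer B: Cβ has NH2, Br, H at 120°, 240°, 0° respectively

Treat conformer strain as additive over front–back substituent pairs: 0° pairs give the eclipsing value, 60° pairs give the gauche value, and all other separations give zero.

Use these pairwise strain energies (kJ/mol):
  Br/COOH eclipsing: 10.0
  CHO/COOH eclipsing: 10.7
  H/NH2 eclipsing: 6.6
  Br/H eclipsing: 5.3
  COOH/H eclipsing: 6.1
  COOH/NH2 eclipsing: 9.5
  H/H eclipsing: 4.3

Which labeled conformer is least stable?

A

A is eclipsed. COOH at 0° is eclipsed with NH2 at 0° (9.5); H at 120° is eclipsed with Br at 120° (5.3); H at 240° is eclipsed with H at 240° (4.3). Total 19.1 kJ/mol.
B is eclipsed. COOH at 0° is eclipsed with H at 0° (6.1); H at 120° is eclipsed with NH2 at 120° (6.6); H at 240° is eclipsed with Br at 240° (5.3). Total 18.0 kJ/mol.
A has the highest total (19.1 kJ/mol).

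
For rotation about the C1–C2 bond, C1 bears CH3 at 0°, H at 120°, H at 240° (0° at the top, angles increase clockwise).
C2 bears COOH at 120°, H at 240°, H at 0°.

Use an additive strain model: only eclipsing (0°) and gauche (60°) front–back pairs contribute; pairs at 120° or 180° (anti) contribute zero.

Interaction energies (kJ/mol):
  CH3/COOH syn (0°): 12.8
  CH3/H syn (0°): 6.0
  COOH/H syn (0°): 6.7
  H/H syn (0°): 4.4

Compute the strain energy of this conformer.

17.1 kJ/mol

This conformer is eclipsed. CH3 at 0° is eclipsed with H at 0° (6.0); H at 120° is eclipsed with COOH at 120° (6.7); H at 240° is eclipsed with H at 240° (4.4). Total 17.1 kJ/mol.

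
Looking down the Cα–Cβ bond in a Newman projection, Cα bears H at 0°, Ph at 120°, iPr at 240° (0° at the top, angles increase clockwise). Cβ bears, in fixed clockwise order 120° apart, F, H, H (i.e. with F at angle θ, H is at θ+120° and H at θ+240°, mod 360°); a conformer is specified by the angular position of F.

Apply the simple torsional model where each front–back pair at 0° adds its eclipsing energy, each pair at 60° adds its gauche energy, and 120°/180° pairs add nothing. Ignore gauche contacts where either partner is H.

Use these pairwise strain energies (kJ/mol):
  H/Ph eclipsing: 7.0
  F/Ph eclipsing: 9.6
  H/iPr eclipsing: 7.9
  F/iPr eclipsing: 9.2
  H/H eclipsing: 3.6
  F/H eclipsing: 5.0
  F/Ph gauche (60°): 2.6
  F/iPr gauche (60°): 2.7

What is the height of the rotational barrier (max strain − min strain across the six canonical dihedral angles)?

F at 0° (eclipsed): H–F eclipsed, Ph–H eclipsed, iPr–H eclipsed; 5.0 + 7.0 + 7.9 = 19.9 kJ/mol.
F at 60° (staggered): Ph–F gauche; 2.6 = 2.6 kJ/mol.
F at 120° (eclipsed): H–H eclipsed, Ph–F eclipsed, iPr–H eclipsed; 3.6 + 9.6 + 7.9 = 21.1 kJ/mol.
F at 180° (staggered): Ph–F gauche, iPr–F gauche; 2.6 + 2.7 = 5.3 kJ/mol.
F at 240° (eclipsed): H–H eclipsed, Ph–H eclipsed, iPr–F eclipsed; 3.6 + 7.0 + 9.2 = 19.8 kJ/mol.
F at 300° (staggered): iPr–F gauche; 2.7 = 2.7 kJ/mol.
Max at 120° (21.1 kJ/mol), min at 60° (2.6 kJ/mol); barrier = 18.5 kJ/mol.

18.5 kJ/mol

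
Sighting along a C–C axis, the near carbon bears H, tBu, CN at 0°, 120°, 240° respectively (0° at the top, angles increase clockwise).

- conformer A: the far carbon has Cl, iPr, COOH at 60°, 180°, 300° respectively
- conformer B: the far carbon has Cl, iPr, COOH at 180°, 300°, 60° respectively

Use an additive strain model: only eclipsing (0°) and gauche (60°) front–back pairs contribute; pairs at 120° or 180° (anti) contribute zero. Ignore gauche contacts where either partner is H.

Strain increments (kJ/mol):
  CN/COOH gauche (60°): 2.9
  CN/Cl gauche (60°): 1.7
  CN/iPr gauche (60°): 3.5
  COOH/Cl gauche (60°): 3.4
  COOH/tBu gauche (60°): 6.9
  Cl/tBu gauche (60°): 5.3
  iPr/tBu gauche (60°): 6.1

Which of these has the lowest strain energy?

B

A (staggered): tBu–Cl gauche, tBu–iPr gauche, CN–iPr gauche, CN–COOH gauche; 5.3 + 6.1 + 3.5 + 2.9 = 17.8 kJ/mol.
B (staggered): tBu–Cl gauche, tBu–COOH gauche, CN–Cl gauche, CN–iPr gauche; 5.3 + 6.9 + 1.7 + 3.5 = 17.4 kJ/mol.
B has the lowest total (17.4 kJ/mol).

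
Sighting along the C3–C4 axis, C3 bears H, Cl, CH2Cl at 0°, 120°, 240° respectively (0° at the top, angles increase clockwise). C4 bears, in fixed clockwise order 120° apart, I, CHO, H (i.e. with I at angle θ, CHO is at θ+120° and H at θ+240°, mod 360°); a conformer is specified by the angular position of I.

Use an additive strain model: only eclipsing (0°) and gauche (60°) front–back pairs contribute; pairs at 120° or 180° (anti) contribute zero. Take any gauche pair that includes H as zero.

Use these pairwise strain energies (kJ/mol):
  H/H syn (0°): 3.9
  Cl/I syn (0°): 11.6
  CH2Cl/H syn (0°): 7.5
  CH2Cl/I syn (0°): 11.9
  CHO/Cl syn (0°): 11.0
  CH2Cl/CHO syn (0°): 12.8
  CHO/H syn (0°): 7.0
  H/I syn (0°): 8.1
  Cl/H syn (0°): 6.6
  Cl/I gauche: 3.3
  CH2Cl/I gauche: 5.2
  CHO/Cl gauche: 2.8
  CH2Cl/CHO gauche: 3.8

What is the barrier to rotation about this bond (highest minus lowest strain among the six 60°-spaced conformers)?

20.3 kJ/mol

I at 0° (eclipsed): H–I eclipsed, Cl–CHO eclipsed, CH2Cl–H eclipsed; 8.1 + 11.0 + 7.5 = 26.6 kJ/mol.
I at 60° (staggered): Cl–I gauche, Cl–CHO gauche, CH2Cl–CHO gauche; 3.3 + 2.8 + 3.8 = 9.9 kJ/mol.
I at 120° (eclipsed): H–H eclipsed, Cl–I eclipsed, CH2Cl–CHO eclipsed; 3.9 + 11.6 + 12.8 = 28.3 kJ/mol.
I at 180° (staggered): Cl–I gauche, CH2Cl–I gauche, CH2Cl–CHO gauche; 3.3 + 5.2 + 3.8 = 12.3 kJ/mol.
I at 240° (eclipsed): H–CHO eclipsed, Cl–H eclipsed, CH2Cl–I eclipsed; 7.0 + 6.6 + 11.9 = 25.5 kJ/mol.
I at 300° (staggered): Cl–CHO gauche, CH2Cl–I gauche; 2.8 + 5.2 = 8.0 kJ/mol.
Max at 120° (28.3 kJ/mol), min at 300° (8.0 kJ/mol); barrier = 20.3 kJ/mol.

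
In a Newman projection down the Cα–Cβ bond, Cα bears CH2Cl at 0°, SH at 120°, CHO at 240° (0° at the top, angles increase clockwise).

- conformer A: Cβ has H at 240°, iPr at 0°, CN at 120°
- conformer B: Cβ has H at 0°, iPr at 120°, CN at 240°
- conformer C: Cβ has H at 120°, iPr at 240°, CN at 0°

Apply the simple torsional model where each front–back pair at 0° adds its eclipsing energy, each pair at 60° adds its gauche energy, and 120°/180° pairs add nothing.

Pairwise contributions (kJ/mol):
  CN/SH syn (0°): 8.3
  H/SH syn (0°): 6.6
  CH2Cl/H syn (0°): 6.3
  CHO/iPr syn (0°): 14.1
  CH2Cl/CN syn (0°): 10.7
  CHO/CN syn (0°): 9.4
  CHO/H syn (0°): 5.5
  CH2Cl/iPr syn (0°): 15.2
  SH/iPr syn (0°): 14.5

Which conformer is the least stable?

A (eclipsed): CH2Cl–iPr eclipsed, SH–CN eclipsed, CHO–H eclipsed; 15.2 + 8.3 + 5.5 = 29.0 kJ/mol.
B (eclipsed): CH2Cl–H eclipsed, SH–iPr eclipsed, CHO–CN eclipsed; 6.3 + 14.5 + 9.4 = 30.2 kJ/mol.
C (eclipsed): CH2Cl–CN eclipsed, SH–H eclipsed, CHO–iPr eclipsed; 10.7 + 6.6 + 14.1 = 31.4 kJ/mol.
C has the highest total (31.4 kJ/mol).

C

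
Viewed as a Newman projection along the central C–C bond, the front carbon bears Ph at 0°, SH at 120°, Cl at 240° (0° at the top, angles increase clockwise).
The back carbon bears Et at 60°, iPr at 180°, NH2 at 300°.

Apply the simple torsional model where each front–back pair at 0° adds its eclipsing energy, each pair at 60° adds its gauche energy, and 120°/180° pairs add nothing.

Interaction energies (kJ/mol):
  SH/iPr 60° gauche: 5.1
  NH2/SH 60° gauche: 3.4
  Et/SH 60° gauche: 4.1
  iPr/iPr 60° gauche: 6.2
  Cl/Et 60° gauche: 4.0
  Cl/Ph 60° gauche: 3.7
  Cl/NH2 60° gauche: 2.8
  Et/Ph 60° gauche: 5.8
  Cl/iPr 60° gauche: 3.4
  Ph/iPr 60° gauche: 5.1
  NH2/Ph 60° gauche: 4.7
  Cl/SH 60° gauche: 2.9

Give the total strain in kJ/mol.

This conformer (staggered): Ph–Et gauche, Ph–NH2 gauche, SH–Et gauche, SH–iPr gauche, Cl–iPr gauche, Cl–NH2 gauche; 5.8 + 4.7 + 4.1 + 5.1 + 3.4 + 2.8 = 25.9 kJ/mol.

25.9 kJ/mol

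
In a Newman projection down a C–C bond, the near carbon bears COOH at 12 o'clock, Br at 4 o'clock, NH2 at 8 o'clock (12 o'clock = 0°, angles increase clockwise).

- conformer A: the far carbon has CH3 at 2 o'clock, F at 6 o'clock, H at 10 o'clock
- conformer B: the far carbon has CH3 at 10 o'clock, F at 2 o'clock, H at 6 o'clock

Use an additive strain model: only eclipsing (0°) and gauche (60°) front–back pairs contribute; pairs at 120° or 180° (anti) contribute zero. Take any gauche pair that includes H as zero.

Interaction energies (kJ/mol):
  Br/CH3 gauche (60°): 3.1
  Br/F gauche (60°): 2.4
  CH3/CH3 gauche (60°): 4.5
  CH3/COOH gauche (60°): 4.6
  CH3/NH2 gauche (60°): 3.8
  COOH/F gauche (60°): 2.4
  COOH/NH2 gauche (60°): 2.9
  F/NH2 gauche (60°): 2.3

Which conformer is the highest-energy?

A (staggered): COOH(0°)/CH3(60°) gauche 4.6; Br(120°)/CH3(60°) gauche 3.1; Br(120°)/F(180°) gauche 2.4; NH2(240°)/F(180°) gauche 2.3 → 12.4 kJ/mol.
B (staggered): COOH(0°)/CH3(300°) gauche 4.6; COOH(0°)/F(60°) gauche 2.4; Br(120°)/F(60°) gauche 2.4; NH2(240°)/CH3(300°) gauche 3.8 → 13.2 kJ/mol.
B has the highest total (13.2 kJ/mol).

B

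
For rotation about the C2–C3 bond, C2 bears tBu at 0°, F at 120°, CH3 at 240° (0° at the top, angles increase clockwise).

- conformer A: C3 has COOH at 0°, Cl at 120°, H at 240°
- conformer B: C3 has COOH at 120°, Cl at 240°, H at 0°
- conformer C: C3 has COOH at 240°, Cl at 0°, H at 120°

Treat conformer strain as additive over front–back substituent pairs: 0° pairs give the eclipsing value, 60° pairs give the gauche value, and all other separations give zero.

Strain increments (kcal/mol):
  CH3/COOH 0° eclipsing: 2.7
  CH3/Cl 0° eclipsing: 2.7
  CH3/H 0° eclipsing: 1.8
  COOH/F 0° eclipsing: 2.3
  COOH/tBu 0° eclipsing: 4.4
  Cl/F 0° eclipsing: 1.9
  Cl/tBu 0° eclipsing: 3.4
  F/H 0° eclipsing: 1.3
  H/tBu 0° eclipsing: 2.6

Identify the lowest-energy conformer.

A (eclipsed): tBu(0°)/COOH(0°) eclipsed 4.4; F(120°)/Cl(120°) eclipsed 1.9; CH3(240°)/H(240°) eclipsed 1.8 → 8.1 kcal/mol.
B (eclipsed): tBu(0°)/H(0°) eclipsed 2.6; F(120°)/COOH(120°) eclipsed 2.3; CH3(240°)/Cl(240°) eclipsed 2.7 → 7.6 kcal/mol.
C (eclipsed): tBu(0°)/Cl(0°) eclipsed 3.4; F(120°)/H(120°) eclipsed 1.3; CH3(240°)/COOH(240°) eclipsed 2.7 → 7.4 kcal/mol.
C has the lowest total (7.4 kcal/mol).

C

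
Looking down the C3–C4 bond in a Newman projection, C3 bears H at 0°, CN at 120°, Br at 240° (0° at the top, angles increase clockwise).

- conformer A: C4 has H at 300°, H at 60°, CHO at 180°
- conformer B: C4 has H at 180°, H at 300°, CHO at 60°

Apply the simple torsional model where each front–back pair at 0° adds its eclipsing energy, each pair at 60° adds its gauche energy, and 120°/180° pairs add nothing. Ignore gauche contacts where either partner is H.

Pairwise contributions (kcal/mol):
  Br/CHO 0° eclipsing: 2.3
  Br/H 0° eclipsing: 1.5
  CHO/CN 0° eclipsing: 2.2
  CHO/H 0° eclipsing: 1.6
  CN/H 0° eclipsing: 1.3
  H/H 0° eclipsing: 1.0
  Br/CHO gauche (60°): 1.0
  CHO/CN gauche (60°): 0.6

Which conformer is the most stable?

A (staggered): CN(120°)/CHO(180°) gauche 0.6; Br(240°)/CHO(180°) gauche 1.0 → 1.6 kcal/mol.
B (staggered): CN(120°)/CHO(60°) gauche 0.6 → 0.6 kcal/mol.
B has the lowest total (0.6 kcal/mol).

B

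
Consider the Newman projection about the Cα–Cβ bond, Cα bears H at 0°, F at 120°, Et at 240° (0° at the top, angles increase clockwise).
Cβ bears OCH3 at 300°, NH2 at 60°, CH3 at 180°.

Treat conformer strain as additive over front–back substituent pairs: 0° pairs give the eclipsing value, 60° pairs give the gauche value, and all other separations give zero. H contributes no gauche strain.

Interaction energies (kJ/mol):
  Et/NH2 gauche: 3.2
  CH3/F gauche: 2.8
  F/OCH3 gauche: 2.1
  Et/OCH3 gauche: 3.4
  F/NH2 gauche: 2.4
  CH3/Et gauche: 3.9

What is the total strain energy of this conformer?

12.5 kJ/mol

This conformer (staggered): F(120°)/NH2(60°) gauche 2.4; F(120°)/CH3(180°) gauche 2.8; Et(240°)/OCH3(300°) gauche 3.4; Et(240°)/CH3(180°) gauche 3.9 → 12.5 kJ/mol.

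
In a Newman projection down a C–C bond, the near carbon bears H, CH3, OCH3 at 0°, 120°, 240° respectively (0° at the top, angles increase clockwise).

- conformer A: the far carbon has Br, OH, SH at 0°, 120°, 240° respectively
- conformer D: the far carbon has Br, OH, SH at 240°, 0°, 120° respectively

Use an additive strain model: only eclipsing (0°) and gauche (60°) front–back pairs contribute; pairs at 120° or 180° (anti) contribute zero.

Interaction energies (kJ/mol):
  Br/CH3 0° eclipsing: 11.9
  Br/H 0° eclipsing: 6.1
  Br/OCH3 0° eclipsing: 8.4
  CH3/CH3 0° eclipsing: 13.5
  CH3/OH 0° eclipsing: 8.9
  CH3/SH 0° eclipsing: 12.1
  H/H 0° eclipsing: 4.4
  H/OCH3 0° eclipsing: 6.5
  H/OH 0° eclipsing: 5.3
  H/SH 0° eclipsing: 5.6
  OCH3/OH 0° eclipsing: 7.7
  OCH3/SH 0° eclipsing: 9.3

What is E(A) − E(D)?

-1.5 kJ/mol

A (eclipsed): H(0°)/Br(0°) eclipsed 6.1; CH3(120°)/OH(120°) eclipsed 8.9; OCH3(240°)/SH(240°) eclipsed 9.3 → 24.3 kJ/mol.
D (eclipsed): H(0°)/OH(0°) eclipsed 5.3; CH3(120°)/SH(120°) eclipsed 12.1; OCH3(240°)/Br(240°) eclipsed 8.4 → 25.8 kJ/mol.
E(A) − E(D) = 24.3 − 25.8 = -1.5 kJ/mol.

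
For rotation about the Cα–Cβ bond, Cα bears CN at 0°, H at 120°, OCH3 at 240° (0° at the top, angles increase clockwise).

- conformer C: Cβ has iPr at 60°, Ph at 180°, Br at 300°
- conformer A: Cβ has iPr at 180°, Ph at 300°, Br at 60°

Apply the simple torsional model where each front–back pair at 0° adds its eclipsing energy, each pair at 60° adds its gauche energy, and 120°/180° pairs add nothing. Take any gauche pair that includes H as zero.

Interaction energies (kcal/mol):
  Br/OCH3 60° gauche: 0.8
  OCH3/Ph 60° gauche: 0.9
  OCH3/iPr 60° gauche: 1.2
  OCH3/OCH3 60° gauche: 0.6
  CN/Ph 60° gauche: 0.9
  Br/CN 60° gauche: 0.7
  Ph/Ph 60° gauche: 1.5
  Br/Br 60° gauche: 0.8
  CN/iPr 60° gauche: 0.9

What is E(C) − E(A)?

C (staggered): CN(0°)/iPr(60°) gauche 0.9; CN(0°)/Br(300°) gauche 0.7; OCH3(240°)/Ph(180°) gauche 0.9; OCH3(240°)/Br(300°) gauche 0.8 → 3.3 kcal/mol.
A (staggered): CN(0°)/Ph(300°) gauche 0.9; CN(0°)/Br(60°) gauche 0.7; OCH3(240°)/iPr(180°) gauche 1.2; OCH3(240°)/Ph(300°) gauche 0.9 → 3.7 kcal/mol.
E(C) − E(A) = 3.3 − 3.7 = -0.4 kcal/mol.

-0.4 kcal/mol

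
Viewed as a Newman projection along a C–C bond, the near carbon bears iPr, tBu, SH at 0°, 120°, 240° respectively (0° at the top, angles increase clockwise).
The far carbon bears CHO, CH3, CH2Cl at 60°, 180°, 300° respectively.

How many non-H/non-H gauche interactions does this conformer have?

Non-H gauche pairs: iPr(0°)/CHO(60°); iPr(0°)/CH2Cl(300°); tBu(120°)/CHO(60°); tBu(120°)/CH3(180°); SH(240°)/CH3(180°); SH(240°)/CH2Cl(300°) — 6 interactions.

6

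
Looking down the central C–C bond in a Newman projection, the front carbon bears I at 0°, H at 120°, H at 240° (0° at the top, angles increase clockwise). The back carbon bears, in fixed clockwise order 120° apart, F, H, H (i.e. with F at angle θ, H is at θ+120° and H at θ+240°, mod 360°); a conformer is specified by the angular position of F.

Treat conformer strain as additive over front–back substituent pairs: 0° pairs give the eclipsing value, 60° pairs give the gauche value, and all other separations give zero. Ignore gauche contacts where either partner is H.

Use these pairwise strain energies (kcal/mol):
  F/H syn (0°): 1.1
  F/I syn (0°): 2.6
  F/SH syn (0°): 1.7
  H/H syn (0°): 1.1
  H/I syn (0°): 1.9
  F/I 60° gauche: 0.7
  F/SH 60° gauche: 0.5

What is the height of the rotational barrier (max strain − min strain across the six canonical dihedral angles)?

F at 0° is eclipsed. I at 0° is eclipsed with F at 0° (2.6); H at 120° is eclipsed with H at 120° (1.1); H at 240° is eclipsed with H at 240° (1.1). Total 4.8 kcal/mol.
F at 60° is staggered. I at 0° is gauche with F at 60° (0.7). Total 0.7 kcal/mol.
F at 120° is eclipsed. I at 0° is eclipsed with H at 0° (1.9); H at 120° is eclipsed with F at 120° (1.1); H at 240° is eclipsed with H at 240° (1.1). Total 4.1 kcal/mol.
F at 180° (staggered): no non-H gauche contacts → 0.0 kcal/mol.
F at 240° is eclipsed. I at 0° is eclipsed with H at 0° (1.9); H at 120° is eclipsed with H at 120° (1.1); H at 240° is eclipsed with F at 240° (1.1). Total 4.1 kcal/mol.
F at 300° is staggered. I at 0° is gauche with F at 300° (0.7). Total 0.7 kcal/mol.
Max at 0° (4.8 kcal/mol), min at 180° (0.0 kcal/mol); barrier = 4.8 kcal/mol.

4.8 kcal/mol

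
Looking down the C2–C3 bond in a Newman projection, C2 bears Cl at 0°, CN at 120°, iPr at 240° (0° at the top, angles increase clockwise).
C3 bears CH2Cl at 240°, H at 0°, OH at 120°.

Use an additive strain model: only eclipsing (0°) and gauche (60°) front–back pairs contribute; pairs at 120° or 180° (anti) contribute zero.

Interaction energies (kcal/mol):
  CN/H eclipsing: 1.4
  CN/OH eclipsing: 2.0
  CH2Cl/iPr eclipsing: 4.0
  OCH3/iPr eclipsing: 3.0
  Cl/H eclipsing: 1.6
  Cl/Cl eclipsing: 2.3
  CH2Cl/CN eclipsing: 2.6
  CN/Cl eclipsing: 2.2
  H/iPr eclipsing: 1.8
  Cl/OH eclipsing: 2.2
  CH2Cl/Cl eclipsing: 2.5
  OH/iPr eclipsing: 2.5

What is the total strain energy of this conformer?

7.6 kcal/mol

This conformer is eclipsed. Cl at 0° is eclipsed with H at 0° (1.6); CN at 120° is eclipsed with OH at 120° (2.0); iPr at 240° is eclipsed with CH2Cl at 240° (4.0). Total 7.6 kcal/mol.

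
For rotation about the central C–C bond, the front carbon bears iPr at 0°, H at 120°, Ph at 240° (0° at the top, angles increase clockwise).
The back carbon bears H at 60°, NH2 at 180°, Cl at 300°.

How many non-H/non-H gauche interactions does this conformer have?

Non-H gauche pairs: iPr(0°)/Cl(300°); Ph(240°)/NH2(180°); Ph(240°)/Cl(300°) — 3 interactions.

3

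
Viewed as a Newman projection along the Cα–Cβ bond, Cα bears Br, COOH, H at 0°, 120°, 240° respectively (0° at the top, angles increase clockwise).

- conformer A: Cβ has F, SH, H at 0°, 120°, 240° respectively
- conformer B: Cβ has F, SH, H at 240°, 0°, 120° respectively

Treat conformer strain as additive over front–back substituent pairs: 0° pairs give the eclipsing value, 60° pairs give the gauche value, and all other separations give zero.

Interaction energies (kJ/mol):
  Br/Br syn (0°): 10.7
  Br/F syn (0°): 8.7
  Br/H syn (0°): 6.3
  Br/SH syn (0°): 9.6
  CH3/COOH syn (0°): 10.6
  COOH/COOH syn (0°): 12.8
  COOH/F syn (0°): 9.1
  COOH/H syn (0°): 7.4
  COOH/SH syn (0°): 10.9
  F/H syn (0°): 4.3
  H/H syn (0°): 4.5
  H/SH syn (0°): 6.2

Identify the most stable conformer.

A is eclipsed. Br at 0° is eclipsed with F at 0° (8.7); COOH at 120° is eclipsed with SH at 120° (10.9); H at 240° is eclipsed with H at 240° (4.5). Total 24.1 kJ/mol.
B is eclipsed. Br at 0° is eclipsed with SH at 0° (9.6); COOH at 120° is eclipsed with H at 120° (7.4); H at 240° is eclipsed with F at 240° (4.3). Total 21.3 kJ/mol.
B has the lowest total (21.3 kJ/mol).

B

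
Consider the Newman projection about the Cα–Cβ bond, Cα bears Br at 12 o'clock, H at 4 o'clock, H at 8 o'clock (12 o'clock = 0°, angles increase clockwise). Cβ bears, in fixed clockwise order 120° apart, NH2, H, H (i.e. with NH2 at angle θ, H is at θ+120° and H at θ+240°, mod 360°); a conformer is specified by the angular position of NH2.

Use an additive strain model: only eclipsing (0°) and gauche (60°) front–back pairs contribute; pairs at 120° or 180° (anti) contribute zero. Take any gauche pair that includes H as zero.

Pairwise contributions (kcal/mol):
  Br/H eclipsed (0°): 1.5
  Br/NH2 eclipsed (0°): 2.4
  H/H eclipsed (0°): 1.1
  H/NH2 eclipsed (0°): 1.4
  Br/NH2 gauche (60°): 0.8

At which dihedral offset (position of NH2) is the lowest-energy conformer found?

NH2 at 0° (eclipsed): Br(0°)/NH2(0°) eclipsed 2.4; H(120°)/H(120°) eclipsed 1.1; H(240°)/H(240°) eclipsed 1.1 → 4.6 kcal/mol.
NH2 at 60° (staggered): Br(0°)/NH2(60°) gauche 0.8 → 0.8 kcal/mol.
NH2 at 120° (eclipsed): Br(0°)/H(0°) eclipsed 1.5; H(120°)/NH2(120°) eclipsed 1.4; H(240°)/H(240°) eclipsed 1.1 → 4.0 kcal/mol.
NH2 at 180° (staggered): no non-H gauche contacts → 0.0 kcal/mol.
NH2 at 240° (eclipsed): Br(0°)/H(0°) eclipsed 1.5; H(120°)/H(120°) eclipsed 1.1; H(240°)/NH2(240°) eclipsed 1.4 → 4.0 kcal/mol.
NH2 at 300° (staggered): Br(0°)/NH2(300°) gauche 0.8 → 0.8 kcal/mol.
The minimum (0.0 kcal/mol) occurs with NH2 at 180°.

180°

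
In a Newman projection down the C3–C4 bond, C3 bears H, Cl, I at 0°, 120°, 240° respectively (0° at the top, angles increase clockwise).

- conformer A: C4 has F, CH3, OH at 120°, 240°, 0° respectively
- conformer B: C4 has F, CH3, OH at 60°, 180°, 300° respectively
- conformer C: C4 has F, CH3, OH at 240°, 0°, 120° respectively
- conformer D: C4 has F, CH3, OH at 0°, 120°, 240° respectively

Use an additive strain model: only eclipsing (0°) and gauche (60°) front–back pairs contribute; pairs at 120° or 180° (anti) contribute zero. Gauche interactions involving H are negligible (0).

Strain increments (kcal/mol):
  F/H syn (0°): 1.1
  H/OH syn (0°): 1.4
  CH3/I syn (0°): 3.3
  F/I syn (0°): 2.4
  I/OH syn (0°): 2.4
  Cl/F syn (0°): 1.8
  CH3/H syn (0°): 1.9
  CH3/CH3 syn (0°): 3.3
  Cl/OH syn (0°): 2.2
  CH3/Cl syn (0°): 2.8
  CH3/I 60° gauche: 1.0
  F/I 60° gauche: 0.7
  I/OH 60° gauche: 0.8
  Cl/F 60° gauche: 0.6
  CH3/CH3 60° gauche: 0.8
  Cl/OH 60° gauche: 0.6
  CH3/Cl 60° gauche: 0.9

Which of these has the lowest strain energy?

A (eclipsed): H–OH eclipsed, Cl–F eclipsed, I–CH3 eclipsed; 1.4 + 1.8 + 3.3 = 6.5 kcal/mol.
B (staggered): Cl–F gauche, Cl–CH3 gauche, I–CH3 gauche, I–OH gauche; 0.6 + 0.9 + 1.0 + 0.8 = 3.3 kcal/mol.
C (eclipsed): H–CH3 eclipsed, Cl–OH eclipsed, I–F eclipsed; 1.9 + 2.2 + 2.4 = 6.5 kcal/mol.
D (eclipsed): H–F eclipsed, Cl–CH3 eclipsed, I–OH eclipsed; 1.1 + 2.8 + 2.4 = 6.3 kcal/mol.
B has the lowest total (3.3 kcal/mol).

B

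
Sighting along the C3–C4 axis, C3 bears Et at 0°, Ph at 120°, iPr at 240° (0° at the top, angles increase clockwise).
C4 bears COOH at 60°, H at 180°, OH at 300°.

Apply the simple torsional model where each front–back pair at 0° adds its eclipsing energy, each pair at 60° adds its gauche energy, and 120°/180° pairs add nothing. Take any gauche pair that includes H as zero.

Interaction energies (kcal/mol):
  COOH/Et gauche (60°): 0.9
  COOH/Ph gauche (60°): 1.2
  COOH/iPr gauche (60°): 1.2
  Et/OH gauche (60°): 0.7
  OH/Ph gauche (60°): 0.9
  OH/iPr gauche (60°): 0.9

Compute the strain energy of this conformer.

3.7 kcal/mol

This conformer (staggered): Et–COOH gauche, Et–OH gauche, Ph–COOH gauche, iPr–OH gauche; 0.9 + 0.7 + 1.2 + 0.9 = 3.7 kcal/mol.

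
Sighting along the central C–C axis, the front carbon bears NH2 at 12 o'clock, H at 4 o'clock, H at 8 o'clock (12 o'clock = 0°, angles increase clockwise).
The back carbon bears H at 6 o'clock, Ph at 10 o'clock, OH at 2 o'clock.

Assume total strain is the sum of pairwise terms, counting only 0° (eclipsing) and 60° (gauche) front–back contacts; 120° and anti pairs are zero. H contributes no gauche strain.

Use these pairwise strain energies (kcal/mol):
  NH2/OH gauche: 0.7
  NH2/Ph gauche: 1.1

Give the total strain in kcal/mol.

1.8 kcal/mol

This conformer (staggered): NH2–Ph gauche, NH2–OH gauche; 1.1 + 0.7 = 1.8 kcal/mol.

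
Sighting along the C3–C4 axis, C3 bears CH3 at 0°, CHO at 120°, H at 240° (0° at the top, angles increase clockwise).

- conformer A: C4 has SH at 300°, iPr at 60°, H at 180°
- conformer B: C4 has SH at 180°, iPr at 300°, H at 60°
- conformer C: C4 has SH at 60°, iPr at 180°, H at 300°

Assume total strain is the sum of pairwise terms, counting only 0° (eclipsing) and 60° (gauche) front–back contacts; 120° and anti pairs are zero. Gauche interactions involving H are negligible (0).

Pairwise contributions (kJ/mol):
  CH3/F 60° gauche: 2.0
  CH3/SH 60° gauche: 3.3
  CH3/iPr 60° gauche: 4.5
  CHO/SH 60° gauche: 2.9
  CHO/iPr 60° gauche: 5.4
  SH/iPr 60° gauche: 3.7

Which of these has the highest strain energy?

A (staggered): CH3(0°)/SH(300°) gauche 3.3; CH3(0°)/iPr(60°) gauche 4.5; CHO(120°)/iPr(60°) gauche 5.4 → 13.2 kJ/mol.
B (staggered): CH3(0°)/iPr(300°) gauche 4.5; CHO(120°)/SH(180°) gauche 2.9 → 7.4 kJ/mol.
C (staggered): CH3(0°)/SH(60°) gauche 3.3; CHO(120°)/SH(60°) gauche 2.9; CHO(120°)/iPr(180°) gauche 5.4 → 11.6 kJ/mol.
A has the highest total (13.2 kJ/mol).

A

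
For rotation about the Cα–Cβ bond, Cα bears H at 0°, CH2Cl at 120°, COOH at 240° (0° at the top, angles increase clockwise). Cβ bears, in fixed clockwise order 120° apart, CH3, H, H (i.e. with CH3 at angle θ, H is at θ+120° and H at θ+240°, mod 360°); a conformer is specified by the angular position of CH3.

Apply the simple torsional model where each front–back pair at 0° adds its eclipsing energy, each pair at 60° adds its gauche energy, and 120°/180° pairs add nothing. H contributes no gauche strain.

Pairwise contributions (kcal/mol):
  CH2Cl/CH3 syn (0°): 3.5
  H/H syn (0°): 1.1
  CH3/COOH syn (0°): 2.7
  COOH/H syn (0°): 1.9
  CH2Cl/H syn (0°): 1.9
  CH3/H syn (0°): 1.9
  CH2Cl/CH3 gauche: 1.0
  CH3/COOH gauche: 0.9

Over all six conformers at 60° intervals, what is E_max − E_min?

5.6 kcal/mol

CH3 at 0° (eclipsed): H–CH3 eclipsed, CH2Cl–H eclipsed, COOH–H eclipsed; 1.9 + 1.9 + 1.9 = 5.7 kcal/mol.
CH3 at 60° (staggered): CH2Cl–CH3 gauche; 1.0 = 1.0 kcal/mol.
CH3 at 120° (eclipsed): H–H eclipsed, CH2Cl–CH3 eclipsed, COOH–H eclipsed; 1.1 + 3.5 + 1.9 = 6.5 kcal/mol.
CH3 at 180° (staggered): CH2Cl–CH3 gauche, COOH–CH3 gauche; 1.0 + 0.9 = 1.9 kcal/mol.
CH3 at 240° (eclipsed): H–H eclipsed, CH2Cl–H eclipsed, COOH–CH3 eclipsed; 1.1 + 1.9 + 2.7 = 5.7 kcal/mol.
CH3 at 300° (staggered): COOH–CH3 gauche; 0.9 = 0.9 kcal/mol.
Max at 120° (6.5 kcal/mol), min at 300° (0.9 kcal/mol); barrier = 5.6 kcal/mol.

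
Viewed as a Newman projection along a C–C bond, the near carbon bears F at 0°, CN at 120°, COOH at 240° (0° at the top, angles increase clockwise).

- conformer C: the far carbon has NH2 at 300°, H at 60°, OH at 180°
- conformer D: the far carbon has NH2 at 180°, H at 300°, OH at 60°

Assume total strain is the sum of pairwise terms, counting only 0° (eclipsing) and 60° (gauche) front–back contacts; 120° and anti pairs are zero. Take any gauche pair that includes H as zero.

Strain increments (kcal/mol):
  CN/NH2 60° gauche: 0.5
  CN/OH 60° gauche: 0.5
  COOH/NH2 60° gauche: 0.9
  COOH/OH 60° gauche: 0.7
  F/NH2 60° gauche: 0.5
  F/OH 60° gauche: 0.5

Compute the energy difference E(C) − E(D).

C is staggered. F at 0° is gauche with NH2 at 300° (0.5); CN at 120° is gauche with OH at 180° (0.5); COOH at 240° is gauche with NH2 at 300° (0.9); COOH at 240° is gauche with OH at 180° (0.7). Total 2.6 kcal/mol.
D is staggered. F at 0° is gauche with OH at 60° (0.5); CN at 120° is gauche with NH2 at 180° (0.5); CN at 120° is gauche with OH at 60° (0.5); COOH at 240° is gauche with NH2 at 180° (0.9). Total 2.4 kcal/mol.
E(C) − E(D) = 2.6 − 2.4 = +0.2 kcal/mol.

+0.2 kcal/mol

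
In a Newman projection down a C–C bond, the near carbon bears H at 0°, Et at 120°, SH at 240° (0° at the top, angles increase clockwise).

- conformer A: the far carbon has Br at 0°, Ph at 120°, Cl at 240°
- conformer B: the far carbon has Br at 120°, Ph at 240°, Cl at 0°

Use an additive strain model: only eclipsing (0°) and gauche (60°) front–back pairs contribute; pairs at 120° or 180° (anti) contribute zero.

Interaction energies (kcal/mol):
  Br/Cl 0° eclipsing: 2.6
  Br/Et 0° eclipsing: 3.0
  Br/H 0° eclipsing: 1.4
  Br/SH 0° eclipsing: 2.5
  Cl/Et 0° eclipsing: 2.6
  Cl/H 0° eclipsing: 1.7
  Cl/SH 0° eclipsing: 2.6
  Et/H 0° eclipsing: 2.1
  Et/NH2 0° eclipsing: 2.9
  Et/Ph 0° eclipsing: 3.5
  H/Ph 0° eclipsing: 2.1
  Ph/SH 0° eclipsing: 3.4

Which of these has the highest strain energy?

A (eclipsed): H(0°)/Br(0°) eclipsed 1.4; Et(120°)/Ph(120°) eclipsed 3.5; SH(240°)/Cl(240°) eclipsed 2.6 → 7.5 kcal/mol.
B (eclipsed): H(0°)/Cl(0°) eclipsed 1.7; Et(120°)/Br(120°) eclipsed 3.0; SH(240°)/Ph(240°) eclipsed 3.4 → 8.1 kcal/mol.
B has the highest total (8.1 kcal/mol).

B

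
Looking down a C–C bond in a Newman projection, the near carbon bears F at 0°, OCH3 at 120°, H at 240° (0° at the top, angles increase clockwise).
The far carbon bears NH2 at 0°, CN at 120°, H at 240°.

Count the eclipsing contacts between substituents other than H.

2

Non-H eclipsing pairs: F(0°)/NH2(0°); OCH3(120°)/CN(120°) — 2 interactions.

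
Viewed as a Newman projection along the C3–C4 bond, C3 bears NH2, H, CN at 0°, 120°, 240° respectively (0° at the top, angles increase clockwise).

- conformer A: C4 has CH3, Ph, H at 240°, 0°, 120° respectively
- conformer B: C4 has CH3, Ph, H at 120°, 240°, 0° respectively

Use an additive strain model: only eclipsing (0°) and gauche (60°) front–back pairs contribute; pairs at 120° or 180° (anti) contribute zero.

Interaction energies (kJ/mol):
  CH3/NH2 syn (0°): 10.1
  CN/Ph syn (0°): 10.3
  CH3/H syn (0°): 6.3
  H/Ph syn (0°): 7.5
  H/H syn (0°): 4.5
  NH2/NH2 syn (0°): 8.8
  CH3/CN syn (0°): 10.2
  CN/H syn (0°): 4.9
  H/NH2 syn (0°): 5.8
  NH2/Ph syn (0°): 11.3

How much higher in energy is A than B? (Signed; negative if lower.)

+3.6 kJ/mol

A (eclipsed): NH2–Ph eclipsed, H–H eclipsed, CN–CH3 eclipsed; 11.3 + 4.5 + 10.2 = 26.0 kJ/mol.
B (eclipsed): NH2–H eclipsed, H–CH3 eclipsed, CN–Ph eclipsed; 5.8 + 6.3 + 10.3 = 22.4 kJ/mol.
E(A) − E(B) = 26.0 − 22.4 = +3.6 kJ/mol.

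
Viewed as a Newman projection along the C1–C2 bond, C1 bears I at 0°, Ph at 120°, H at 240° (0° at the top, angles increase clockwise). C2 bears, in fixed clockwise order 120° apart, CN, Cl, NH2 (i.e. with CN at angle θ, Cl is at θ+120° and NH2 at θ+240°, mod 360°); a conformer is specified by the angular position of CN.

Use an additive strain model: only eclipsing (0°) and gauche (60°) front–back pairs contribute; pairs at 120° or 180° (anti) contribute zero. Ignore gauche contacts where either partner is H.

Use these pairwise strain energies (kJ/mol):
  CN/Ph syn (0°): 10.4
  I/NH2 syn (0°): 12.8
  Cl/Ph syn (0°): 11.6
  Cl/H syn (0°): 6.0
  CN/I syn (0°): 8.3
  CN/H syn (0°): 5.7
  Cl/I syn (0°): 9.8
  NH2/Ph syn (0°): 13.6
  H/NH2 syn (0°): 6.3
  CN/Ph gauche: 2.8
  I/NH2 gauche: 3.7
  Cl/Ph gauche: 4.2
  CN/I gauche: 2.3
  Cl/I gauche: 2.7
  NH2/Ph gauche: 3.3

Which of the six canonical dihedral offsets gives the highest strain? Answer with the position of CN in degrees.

120°

CN at 0° (eclipsed): I(0°)/CN(0°) eclipsed 8.3; Ph(120°)/Cl(120°) eclipsed 11.6; H(240°)/NH2(240°) eclipsed 6.3 → 26.2 kJ/mol.
CN at 60° (staggered): I(0°)/CN(60°) gauche 2.3; I(0°)/NH2(300°) gauche 3.7; Ph(120°)/CN(60°) gauche 2.8; Ph(120°)/Cl(180°) gauche 4.2 → 13.0 kJ/mol.
CN at 120° (eclipsed): I(0°)/NH2(0°) eclipsed 12.8; Ph(120°)/CN(120°) eclipsed 10.4; H(240°)/Cl(240°) eclipsed 6.0 → 29.2 kJ/mol.
CN at 180° (staggered): I(0°)/Cl(300°) gauche 2.7; I(0°)/NH2(60°) gauche 3.7; Ph(120°)/CN(180°) gauche 2.8; Ph(120°)/NH2(60°) gauche 3.3 → 12.5 kJ/mol.
CN at 240° (eclipsed): I(0°)/Cl(0°) eclipsed 9.8; Ph(120°)/NH2(120°) eclipsed 13.6; H(240°)/CN(240°) eclipsed 5.7 → 29.1 kJ/mol.
CN at 300° (staggered): I(0°)/CN(300°) gauche 2.3; I(0°)/Cl(60°) gauche 2.7; Ph(120°)/Cl(60°) gauche 4.2; Ph(120°)/NH2(180°) gauche 3.3 → 12.5 kJ/mol.
The maximum (29.2 kJ/mol) occurs with CN at 120°.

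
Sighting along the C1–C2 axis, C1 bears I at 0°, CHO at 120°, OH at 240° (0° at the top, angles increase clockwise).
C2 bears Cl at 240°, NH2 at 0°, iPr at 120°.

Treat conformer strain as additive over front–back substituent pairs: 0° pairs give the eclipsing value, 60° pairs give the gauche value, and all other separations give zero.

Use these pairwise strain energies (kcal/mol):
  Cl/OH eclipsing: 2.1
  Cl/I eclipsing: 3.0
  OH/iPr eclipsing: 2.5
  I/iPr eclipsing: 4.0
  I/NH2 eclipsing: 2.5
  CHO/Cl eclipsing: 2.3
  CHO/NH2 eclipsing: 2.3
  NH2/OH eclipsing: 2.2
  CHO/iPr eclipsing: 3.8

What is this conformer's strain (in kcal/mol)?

8.4 kcal/mol

This conformer is eclipsed. I at 0° is eclipsed with NH2 at 0° (2.5); CHO at 120° is eclipsed with iPr at 120° (3.8); OH at 240° is eclipsed with Cl at 240° (2.1). Total 8.4 kcal/mol.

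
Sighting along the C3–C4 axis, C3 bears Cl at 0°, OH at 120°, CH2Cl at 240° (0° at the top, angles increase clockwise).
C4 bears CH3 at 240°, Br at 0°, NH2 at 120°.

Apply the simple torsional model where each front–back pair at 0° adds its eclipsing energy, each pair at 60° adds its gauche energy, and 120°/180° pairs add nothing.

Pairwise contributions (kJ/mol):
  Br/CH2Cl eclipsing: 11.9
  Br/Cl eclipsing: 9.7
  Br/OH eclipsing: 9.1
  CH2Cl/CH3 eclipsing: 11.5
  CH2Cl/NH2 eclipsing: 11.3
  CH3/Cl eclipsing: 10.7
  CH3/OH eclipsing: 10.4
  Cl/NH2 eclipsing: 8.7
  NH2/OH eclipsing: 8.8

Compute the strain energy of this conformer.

30.0 kJ/mol

This conformer (eclipsed): Cl–Br eclipsed, OH–NH2 eclipsed, CH2Cl–CH3 eclipsed; 9.7 + 8.8 + 11.5 = 30.0 kJ/mol.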